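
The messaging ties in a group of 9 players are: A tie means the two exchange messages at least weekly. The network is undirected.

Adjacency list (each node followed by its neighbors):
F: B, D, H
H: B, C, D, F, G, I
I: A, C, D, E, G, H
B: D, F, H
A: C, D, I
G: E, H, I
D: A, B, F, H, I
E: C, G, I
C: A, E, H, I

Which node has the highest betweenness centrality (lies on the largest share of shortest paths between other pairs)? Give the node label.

Unnormalized betweenness of each node: A:1/3, B:0, C:5/3, D:23/6, E:1/3, F:0, G:5/6, H:23/3, I:16/3.
H has the largest value, 23/3, making it the main broker — the node through which the most shortest paths run.

H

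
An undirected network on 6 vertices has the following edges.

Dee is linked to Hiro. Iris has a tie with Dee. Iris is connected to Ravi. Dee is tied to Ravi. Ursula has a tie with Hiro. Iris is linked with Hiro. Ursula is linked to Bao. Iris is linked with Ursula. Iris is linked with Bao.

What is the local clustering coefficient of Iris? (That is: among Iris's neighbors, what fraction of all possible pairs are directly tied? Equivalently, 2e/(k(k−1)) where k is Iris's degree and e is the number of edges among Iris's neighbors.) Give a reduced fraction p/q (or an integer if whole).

2/5

Iris's neighbors: Bao, Dee, Hiro, Ravi, and Ursula (k = 5).
Possible neighbor pairs: C(5,2) = 10. Edges among them: Bao–Ursula, Dee–Hiro, Dee–Ravi, Hiro–Ursula → e = 4.
Clustering(Iris) = 4/10 = 2/5.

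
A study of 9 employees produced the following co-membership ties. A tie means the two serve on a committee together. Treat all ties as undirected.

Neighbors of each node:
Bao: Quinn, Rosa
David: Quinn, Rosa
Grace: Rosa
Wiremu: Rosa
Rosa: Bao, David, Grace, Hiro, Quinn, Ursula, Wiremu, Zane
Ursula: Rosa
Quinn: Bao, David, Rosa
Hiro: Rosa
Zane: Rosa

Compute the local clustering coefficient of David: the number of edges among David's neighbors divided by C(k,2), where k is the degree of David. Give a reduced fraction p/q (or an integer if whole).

1

David's neighbors: Quinn and Rosa (k = 2).
Possible neighbor pairs: C(2,2) = 1. Edges among them: Quinn–Rosa → e = 1.
Clustering(David) = 1/1.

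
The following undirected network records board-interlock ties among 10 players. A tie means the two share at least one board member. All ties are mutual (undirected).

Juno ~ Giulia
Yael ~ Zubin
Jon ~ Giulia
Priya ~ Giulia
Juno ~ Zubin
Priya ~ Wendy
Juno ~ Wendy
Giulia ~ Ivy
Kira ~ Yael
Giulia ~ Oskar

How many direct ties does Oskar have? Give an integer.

Oskar is directly tied to Giulia. That is 1 neighbor, so the degree of Oskar is 1.

1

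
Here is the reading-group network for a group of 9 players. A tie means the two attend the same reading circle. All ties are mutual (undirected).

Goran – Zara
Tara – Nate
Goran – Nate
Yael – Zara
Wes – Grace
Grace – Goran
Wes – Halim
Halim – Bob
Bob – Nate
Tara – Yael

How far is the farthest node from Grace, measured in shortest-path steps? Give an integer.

Distances from Grace: Bob:3, Goran:1, Halim:2, Nate:2, Tara:3, Wes:1, Yael:3, Zara:2.
The largest is 3 (to Tara, Bob, and Yael), so the eccentricity of Grace is 3.

3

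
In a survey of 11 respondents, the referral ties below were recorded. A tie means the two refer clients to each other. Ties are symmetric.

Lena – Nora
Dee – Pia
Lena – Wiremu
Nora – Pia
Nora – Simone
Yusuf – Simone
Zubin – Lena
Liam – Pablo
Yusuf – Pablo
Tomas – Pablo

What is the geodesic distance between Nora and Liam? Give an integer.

4

One shortest route is Nora – Simone – Yusuf – Pablo – Liam, which uses 4 edges, and at distance 3 from Nora we only reach {Pablo}, which does not include Liam. So d(Nora,Liam) = 4.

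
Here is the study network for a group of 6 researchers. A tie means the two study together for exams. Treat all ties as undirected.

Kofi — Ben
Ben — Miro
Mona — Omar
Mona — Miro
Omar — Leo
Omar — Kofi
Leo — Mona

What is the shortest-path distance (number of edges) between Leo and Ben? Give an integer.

3

One shortest route is Leo – Omar – Kofi – Ben, which uses 3 edges, and at distance 2 from Leo we only reach {Kofi, Miro}, which does not include Ben. So d(Leo,Ben) = 3.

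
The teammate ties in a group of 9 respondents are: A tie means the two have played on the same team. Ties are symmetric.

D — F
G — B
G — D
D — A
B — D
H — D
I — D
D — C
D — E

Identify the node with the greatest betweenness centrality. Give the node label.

Unnormalized betweenness of each node: A:0, B:0, C:0, D:27, E:0, F:0, G:0, H:0, I:0.
D has the largest value, 27, making it the main broker — the node through which the most shortest paths run.

D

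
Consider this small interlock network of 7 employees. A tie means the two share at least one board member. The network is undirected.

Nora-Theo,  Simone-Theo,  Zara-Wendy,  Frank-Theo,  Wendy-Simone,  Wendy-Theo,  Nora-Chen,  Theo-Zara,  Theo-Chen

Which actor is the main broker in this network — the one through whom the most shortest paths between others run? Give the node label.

Theo

Unnormalized betweenness of each node: Chen:0, Frank:0, Nora:0, Simone:0, Theo:23/2, Wendy:1/2, Zara:0.
Theo has the largest value, 23/2, making it the main broker — the node through which the most shortest paths run.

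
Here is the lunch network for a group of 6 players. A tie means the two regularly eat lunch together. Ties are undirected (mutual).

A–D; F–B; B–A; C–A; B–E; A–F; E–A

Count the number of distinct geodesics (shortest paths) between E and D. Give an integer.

The shortest distance is 2, and the only length-2 path is E–A–D. So there is exactly 1 shortest path.

1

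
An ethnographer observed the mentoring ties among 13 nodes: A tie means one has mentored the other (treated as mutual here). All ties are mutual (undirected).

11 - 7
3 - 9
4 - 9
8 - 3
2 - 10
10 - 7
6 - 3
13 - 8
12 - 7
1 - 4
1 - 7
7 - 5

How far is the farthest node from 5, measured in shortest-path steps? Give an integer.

Distances from 5: 1:2, 2:3, 3:5, 4:3, 6:6, 7:1, 8:6, 9:4, 10:2, 11:2, 12:2, 13:7.
The largest is 7 (to 13), so the eccentricity of 5 is 7.

7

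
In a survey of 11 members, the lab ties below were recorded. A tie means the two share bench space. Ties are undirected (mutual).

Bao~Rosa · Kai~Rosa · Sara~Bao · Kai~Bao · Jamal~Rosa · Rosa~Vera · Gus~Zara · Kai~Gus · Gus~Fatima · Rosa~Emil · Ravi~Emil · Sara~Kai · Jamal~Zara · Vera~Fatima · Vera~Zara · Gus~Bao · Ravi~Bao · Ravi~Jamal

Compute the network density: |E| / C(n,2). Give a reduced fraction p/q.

18/55

There are 18 edges and 11 nodes, so the maximum possible is C(11,2) = 55.
Density = 18/55.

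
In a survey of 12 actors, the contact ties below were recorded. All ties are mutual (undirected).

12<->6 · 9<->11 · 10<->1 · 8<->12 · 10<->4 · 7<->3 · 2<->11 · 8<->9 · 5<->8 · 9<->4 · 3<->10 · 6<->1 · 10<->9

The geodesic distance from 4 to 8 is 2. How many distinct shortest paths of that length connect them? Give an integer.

1

The shortest distance is 2, and the only length-2 path is 4–9–8. So there is exactly 1 shortest path.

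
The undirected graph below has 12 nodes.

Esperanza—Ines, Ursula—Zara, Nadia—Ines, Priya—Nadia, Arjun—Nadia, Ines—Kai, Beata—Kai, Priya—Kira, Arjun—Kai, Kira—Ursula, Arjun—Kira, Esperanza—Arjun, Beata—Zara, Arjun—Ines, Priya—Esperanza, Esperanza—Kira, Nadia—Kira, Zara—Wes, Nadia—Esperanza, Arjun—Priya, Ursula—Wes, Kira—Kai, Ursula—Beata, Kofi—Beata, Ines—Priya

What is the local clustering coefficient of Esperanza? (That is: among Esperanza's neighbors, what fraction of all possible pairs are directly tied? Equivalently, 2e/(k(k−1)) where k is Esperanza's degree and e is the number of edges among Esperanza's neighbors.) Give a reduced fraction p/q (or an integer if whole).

Esperanza's neighbors: Arjun, Ines, Kira, Nadia, and Priya (k = 5).
Possible neighbor pairs: C(5,2) = 10. Edges among them: Arjun–Ines, Arjun–Kira, Arjun–Nadia, Arjun–Priya, Ines–Nadia, Ines–Priya, Kira–Nadia, Kira–Priya, Nadia–Priya → e = 9.
Clustering(Esperanza) = 9/10.

9/10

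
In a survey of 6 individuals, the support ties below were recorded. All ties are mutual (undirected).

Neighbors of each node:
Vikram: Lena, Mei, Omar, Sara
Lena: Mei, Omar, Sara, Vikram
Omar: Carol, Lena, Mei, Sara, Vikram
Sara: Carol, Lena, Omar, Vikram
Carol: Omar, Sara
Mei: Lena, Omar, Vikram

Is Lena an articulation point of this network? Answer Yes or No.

No

Even without Lena, every remaining node can still reach every other (the residual graph is connected), so Lena is not a cut vertex.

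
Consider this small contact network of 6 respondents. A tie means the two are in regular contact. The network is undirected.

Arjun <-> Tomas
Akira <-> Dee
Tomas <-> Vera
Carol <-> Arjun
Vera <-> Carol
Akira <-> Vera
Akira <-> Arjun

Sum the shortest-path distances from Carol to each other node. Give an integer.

9

Distances from Carol: Akira:2, Arjun:1, Dee:3, Tomas:2, Vera:1.
Sum = 2 + 1 + 3 + 2 + 1 = 9.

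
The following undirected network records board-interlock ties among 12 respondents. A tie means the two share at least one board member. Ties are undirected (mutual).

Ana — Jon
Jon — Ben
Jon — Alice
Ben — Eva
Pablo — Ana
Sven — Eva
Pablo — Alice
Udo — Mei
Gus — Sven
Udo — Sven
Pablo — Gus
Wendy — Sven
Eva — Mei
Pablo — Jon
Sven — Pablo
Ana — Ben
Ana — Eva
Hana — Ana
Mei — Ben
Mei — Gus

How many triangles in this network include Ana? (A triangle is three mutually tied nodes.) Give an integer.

Ana's neighbors: Ben, Eva, Hana, Jon, and Pablo.
Neighbor pairs that are themselves tied: Ana–Ben–Eva; Ana–Ben–Jon; Ana–Jon–Pablo. Each forms one triangle with Ana, for 3 in total.

3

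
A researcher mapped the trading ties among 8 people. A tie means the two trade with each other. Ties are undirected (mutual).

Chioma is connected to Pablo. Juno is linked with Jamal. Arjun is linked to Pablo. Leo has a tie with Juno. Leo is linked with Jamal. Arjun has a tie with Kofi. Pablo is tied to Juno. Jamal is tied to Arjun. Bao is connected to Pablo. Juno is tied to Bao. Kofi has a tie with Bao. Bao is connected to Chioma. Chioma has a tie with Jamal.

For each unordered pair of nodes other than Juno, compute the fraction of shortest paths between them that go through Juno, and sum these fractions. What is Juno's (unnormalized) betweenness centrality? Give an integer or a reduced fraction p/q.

Pairs whose geodesics pass through Juno — Jamal–Bao: 1/2; Jamal–Pablo: 1/3; Bao–Leo: 1; Pablo–Leo: 1; Leo–Kofi: 1/2.
All other pairs contribute 0.
Summing the contributions gives betweenness(Juno) = 10/3.

10/3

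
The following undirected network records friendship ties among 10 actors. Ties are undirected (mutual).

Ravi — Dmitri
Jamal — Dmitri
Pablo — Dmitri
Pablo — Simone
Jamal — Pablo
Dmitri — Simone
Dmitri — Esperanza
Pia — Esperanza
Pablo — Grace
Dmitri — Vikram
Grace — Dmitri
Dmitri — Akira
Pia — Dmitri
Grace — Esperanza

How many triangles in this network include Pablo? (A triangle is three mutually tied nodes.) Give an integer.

3

Pablo's neighbors: Dmitri, Grace, Jamal, and Simone.
Neighbor pairs that are themselves tied: Pablo–Dmitri–Grace; Pablo–Dmitri–Jamal; Pablo–Dmitri–Simone. Each forms one triangle with Pablo, for 3 in total.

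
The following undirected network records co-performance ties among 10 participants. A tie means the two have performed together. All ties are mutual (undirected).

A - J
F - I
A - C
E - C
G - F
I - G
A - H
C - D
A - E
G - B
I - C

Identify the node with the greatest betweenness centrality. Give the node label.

C

Unnormalized betweenness of each node: A:15, B:0, C:24, D:0, E:0, F:0, G:8, H:0, I:18, J:0.
C has the largest value, 24, making it the main broker — the node through which the most shortest paths run.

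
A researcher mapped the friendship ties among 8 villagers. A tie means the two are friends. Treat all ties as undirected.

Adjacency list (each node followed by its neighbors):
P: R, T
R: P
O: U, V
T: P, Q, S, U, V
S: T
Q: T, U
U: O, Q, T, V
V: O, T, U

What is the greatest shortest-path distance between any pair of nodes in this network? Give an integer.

Eccentricity of each node (its greatest distance to any other): O:4, P:3, Q:3, R:4, S:3, T:2, U:3, V:3.
The maximum eccentricity is 4, realized for instance by the pair R–O via R – P – T – V – O. So the diameter is 4.

4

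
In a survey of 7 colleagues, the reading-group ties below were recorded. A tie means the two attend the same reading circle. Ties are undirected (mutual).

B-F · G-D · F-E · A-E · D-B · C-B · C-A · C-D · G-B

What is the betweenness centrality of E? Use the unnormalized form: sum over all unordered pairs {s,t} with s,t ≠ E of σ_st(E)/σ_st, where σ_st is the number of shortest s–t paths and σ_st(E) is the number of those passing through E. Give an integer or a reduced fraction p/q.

Pairs whose geodesics pass through E — F–A: 1.
All other pairs contribute 0.
Summing the contributions gives betweenness(E) = 1.

1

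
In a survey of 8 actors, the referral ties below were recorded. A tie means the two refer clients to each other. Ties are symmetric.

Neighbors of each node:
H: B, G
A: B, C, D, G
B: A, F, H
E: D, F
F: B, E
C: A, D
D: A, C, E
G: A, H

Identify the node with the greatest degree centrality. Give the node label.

Degrees — A:4, B:3, C:2, D:3, E:2, F:2, G:2, H:2.
The maximum is 4, attained only by A.

A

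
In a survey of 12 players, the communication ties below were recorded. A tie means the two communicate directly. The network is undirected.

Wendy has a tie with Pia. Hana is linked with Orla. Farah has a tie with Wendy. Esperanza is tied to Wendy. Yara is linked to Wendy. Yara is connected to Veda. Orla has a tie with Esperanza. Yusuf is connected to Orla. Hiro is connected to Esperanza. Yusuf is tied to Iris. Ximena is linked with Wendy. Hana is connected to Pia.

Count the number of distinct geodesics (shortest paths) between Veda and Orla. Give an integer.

The shortest distance is 4, and the only length-4 path is Veda–Yara–Wendy–Esperanza–Orla. So there is exactly 1 shortest path.

1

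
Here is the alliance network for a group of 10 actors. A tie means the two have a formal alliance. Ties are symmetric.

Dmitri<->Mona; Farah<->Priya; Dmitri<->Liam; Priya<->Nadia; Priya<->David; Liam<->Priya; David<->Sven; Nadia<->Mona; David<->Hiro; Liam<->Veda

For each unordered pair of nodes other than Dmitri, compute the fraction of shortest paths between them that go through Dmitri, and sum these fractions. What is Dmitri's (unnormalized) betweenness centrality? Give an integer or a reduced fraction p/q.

Pairs whose geodesics pass through Dmitri — Veda–Mona: 1; Mona–Liam: 1.
All other pairs contribute 0.
Summing the contributions gives betweenness(Dmitri) = 2.

2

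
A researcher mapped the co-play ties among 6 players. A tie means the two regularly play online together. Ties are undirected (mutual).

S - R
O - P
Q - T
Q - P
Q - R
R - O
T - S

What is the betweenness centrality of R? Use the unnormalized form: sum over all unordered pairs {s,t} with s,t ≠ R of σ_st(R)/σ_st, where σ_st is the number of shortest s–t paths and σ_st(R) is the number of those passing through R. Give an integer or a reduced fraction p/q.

Pairs whose geodesics pass through R — O–S: 1; O–Q: 1/2; O–T: 2/3; S–Q: 1/2; S–P: 2/3.
All other pairs contribute 0.
Summing the contributions gives betweenness(R) = 10/3.

10/3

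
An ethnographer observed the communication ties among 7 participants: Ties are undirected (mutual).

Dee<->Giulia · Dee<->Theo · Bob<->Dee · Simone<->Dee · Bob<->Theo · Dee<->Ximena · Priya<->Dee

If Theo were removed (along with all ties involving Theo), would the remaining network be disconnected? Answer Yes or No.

Even without Theo, every remaining node can still reach every other (the residual graph is connected), so Theo is not a cut vertex.

No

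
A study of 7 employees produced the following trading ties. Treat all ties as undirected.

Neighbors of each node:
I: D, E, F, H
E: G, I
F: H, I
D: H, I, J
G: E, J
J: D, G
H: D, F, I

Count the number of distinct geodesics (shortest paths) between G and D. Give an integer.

1

The shortest distance is 2, and the only length-2 path is G–J–D. So there is exactly 1 shortest path.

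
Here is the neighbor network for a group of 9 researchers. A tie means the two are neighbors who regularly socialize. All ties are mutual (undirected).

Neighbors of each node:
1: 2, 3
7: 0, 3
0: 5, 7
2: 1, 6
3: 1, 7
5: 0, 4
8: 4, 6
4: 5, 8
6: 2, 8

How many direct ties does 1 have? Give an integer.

1 is directly tied to 2 and 3. That is 2 neighbors, so the degree of 1 is 2.

2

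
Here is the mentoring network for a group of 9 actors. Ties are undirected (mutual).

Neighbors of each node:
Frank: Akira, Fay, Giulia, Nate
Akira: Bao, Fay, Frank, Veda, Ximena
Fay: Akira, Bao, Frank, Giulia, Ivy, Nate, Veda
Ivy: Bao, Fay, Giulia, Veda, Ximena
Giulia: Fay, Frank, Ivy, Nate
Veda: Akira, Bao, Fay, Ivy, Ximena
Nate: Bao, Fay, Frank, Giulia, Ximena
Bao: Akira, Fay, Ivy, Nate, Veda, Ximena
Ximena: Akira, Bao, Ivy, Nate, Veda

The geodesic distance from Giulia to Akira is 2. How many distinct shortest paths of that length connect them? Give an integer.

2

The shortest distance is 2. The length-2 paths are: Giulia–Fay–Akira; Giulia–Frank–Akira.
That gives 2 distinct shortest paths.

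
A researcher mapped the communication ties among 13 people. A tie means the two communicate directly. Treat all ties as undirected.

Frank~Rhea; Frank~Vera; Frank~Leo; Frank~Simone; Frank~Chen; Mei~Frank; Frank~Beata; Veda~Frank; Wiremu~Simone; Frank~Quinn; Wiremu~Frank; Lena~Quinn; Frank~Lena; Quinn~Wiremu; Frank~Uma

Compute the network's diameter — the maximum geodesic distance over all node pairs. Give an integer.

Eccentricity of each node (its greatest distance to any other): Beata:2, Chen:2, Frank:1, Lena:2, Leo:2, Mei:2, Quinn:2, Rhea:2, Simone:2, Uma:2, Veda:2, Vera:2, Wiremu:2.
The maximum eccentricity is 2, realized for instance by the pair Chen–Uma via Chen – Frank – Uma. So the diameter is 2.

2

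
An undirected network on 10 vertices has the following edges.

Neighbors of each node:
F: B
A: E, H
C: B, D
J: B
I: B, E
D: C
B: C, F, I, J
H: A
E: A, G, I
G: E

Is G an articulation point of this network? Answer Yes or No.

No

Even without G, every remaining node can still reach every other (the residual graph is connected), so G is not a cut vertex.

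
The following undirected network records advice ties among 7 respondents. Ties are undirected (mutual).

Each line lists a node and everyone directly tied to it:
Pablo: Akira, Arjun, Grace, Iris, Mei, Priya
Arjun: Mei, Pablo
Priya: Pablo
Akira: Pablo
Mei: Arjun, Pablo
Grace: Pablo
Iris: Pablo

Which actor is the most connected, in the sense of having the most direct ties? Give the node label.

Pablo

Degrees — Akira:1, Arjun:2, Grace:1, Iris:1, Mei:2, Pablo:6, Priya:1.
The maximum is 6, attained only by Pablo.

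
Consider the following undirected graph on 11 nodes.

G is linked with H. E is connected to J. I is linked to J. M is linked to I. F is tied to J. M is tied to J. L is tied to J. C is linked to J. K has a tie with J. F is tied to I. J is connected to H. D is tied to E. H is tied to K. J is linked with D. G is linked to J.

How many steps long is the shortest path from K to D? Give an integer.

2

One shortest route is K – J – D, which uses 2 edges, and K and D are not directly tied, so nothing shorter exists. So d(K,D) = 2.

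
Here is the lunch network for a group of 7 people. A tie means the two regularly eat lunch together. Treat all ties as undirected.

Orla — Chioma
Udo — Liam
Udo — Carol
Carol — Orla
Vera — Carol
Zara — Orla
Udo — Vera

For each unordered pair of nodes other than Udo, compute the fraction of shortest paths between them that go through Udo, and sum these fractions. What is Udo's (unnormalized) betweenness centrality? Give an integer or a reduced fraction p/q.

5

Pairs whose geodesics pass through Udo — Zara–Liam: 1; Liam–Carol: 1; Liam–Chioma: 1; Liam–Orla: 1; Liam–Vera: 1.
All other pairs contribute 0.
Summing the contributions gives betweenness(Udo) = 5.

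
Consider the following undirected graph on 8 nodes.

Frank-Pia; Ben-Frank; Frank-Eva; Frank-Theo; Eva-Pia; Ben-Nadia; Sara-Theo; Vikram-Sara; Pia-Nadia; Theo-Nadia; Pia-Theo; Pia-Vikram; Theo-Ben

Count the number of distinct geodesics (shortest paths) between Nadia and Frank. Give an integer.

3

The shortest distance is 2. The length-2 paths are: Nadia–Pia–Frank; Nadia–Ben–Frank; Nadia–Theo–Frank.
That gives 3 distinct shortest paths.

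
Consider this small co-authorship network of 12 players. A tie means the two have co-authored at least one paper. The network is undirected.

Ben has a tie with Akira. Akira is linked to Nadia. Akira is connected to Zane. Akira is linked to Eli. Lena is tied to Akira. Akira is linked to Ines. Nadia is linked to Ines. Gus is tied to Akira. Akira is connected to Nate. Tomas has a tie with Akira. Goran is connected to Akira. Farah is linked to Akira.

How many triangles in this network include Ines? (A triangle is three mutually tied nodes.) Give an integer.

1

Ines's neighbors: Akira and Nadia.
Neighbor pairs that are themselves tied: Ines–Akira–Nadia. Each forms one triangle with Ines, for 1 in total.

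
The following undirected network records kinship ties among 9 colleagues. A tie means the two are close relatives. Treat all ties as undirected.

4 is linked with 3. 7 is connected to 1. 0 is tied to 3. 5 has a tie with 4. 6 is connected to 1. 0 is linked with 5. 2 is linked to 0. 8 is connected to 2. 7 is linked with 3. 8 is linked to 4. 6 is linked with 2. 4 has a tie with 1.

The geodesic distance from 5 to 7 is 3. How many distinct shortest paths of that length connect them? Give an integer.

3

The shortest distance is 3. The length-3 paths are: 5–4–1–7; 5–4–3–7; 5–0–3–7.
That gives 3 distinct shortest paths.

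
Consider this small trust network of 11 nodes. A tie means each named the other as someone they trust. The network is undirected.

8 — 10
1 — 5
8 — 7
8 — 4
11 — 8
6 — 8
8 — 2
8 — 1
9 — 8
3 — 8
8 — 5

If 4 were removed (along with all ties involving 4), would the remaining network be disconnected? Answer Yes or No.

Even without 4, every remaining node can still reach every other (the residual graph is connected), so 4 is not a cut vertex.

No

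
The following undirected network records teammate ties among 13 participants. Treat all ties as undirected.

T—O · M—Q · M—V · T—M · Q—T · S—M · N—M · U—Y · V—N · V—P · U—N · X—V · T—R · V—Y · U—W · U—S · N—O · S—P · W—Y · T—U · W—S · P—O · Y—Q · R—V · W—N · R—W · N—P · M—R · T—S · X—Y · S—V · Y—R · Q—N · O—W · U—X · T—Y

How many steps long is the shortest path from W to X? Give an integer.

2

One shortest route is W – U – X, which uses 2 edges, and W and X are not directly tied, so nothing shorter exists. So d(W,X) = 2.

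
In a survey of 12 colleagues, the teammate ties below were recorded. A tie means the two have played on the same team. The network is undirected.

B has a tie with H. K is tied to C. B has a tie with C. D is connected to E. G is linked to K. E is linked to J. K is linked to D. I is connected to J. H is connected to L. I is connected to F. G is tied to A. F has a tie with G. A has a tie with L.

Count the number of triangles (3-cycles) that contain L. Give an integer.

L's neighbors are A and H, but none of them are tied to each other, so no triangle contains L.

0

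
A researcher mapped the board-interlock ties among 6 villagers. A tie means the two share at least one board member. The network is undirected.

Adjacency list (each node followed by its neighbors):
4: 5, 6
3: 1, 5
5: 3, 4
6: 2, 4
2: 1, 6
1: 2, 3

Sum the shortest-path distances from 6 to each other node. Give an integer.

9

Distances from 6: 1:2, 2:1, 3:3, 4:1, 5:2.
Sum = 2 + 1 + 3 + 1 + 2 = 9.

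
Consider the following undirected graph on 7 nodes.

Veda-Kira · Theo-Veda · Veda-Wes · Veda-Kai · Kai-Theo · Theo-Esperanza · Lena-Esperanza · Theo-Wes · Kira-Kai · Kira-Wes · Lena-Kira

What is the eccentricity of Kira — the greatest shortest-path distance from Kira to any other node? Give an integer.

Distances from Kira: Esperanza:2, Kai:1, Lena:1, Theo:2, Veda:1, Wes:1.
The largest is 2 (to Esperanza and Theo), so the eccentricity of Kira is 2.

2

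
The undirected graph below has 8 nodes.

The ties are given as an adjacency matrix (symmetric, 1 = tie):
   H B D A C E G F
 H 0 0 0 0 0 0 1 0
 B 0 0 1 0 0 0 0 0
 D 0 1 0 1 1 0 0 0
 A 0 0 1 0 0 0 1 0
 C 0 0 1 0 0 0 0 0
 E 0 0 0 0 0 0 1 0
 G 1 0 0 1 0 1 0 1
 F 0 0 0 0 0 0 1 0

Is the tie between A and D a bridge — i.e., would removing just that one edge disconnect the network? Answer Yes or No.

Yes

Without the A–D edge there is no alternate route between A and D, so the network disconnects. It is a bridge.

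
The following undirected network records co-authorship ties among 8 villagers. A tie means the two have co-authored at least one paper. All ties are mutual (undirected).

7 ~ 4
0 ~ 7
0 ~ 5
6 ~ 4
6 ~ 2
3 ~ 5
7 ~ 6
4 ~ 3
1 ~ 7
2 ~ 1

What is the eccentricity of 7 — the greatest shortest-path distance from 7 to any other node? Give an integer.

Distances from 7: 0:1, 1:1, 2:2, 3:2, 4:1, 5:2, 6:1.
The largest is 2 (to 2, 3, and 5), so the eccentricity of 7 is 2.

2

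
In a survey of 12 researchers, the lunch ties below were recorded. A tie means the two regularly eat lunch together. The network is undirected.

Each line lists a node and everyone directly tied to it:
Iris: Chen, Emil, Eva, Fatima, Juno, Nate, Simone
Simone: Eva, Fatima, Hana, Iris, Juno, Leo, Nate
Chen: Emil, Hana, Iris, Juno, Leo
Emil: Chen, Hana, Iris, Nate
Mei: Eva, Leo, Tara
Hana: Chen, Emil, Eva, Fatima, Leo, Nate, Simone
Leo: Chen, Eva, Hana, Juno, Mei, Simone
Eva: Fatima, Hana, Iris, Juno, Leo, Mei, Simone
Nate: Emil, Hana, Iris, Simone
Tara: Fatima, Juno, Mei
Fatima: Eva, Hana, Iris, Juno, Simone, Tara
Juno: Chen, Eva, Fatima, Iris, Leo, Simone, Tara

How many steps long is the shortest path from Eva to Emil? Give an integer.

2

One shortest route is Eva – Iris – Emil, which uses 2 edges, and Eva and Emil are not directly tied, so nothing shorter exists. So d(Eva,Emil) = 2.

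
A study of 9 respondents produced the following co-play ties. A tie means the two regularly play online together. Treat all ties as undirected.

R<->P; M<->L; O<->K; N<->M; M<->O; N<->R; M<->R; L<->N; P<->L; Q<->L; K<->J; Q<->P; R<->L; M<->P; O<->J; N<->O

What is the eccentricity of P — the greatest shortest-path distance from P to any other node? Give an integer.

3

Distances from P: J:3, K:3, L:1, M:1, N:2, O:2, Q:1, R:1.
The largest is 3 (to J and K), so the eccentricity of P is 3.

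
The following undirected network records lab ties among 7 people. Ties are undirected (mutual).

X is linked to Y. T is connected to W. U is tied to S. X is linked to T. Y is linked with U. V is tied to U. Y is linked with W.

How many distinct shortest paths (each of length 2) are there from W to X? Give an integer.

2

The shortest distance is 2. The length-2 paths are: W–T–X; W–Y–X.
That gives 2 distinct shortest paths.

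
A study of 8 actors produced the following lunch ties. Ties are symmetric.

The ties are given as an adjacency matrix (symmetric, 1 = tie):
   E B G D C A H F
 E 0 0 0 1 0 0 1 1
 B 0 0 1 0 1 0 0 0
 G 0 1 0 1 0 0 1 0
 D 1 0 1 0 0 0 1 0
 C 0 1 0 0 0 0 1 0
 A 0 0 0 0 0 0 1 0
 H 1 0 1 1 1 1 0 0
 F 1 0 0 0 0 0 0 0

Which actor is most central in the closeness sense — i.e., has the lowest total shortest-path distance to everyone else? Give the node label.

H

Farness (sum of distances to all others) for each node — A:15, B:16, C:13, D:11, E:12, F:18, G:12, H:9.
The smallest farness is 9, for H, so H has the highest closeness.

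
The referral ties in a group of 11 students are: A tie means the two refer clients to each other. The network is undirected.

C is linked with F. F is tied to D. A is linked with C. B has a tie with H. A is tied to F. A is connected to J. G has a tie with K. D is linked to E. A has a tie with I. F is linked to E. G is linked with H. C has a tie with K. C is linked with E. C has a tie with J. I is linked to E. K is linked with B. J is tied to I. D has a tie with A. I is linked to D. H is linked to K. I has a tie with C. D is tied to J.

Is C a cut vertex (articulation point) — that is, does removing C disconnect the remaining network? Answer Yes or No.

Removing C leaves {A, D, E, F, I, and J} with no path to {B, G, H, and K}, so the network splits into 2 components. C is a cut vertex.

Yes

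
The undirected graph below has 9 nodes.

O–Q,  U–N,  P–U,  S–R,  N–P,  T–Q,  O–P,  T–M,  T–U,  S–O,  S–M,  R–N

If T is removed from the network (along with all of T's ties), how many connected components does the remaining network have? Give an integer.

1

T's neighbors (M, Q, and U) remain reachable from one another through other ties, so the rest of the network stays in one piece.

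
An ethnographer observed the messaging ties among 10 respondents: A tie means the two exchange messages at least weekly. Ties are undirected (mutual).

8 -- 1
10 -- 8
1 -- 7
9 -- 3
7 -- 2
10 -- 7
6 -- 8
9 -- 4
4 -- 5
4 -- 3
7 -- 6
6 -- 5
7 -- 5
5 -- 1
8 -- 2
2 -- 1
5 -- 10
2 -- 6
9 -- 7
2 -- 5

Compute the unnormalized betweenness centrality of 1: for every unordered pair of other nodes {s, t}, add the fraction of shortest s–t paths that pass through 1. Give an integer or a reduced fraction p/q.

Pairs whose geodesics pass through 1 — 3–8: 2/8; 9–8: 1/4; 4–8: 1/4; 7–8: 1/4; 8–5: 1/4.
All other pairs contribute 0.
Summing the contributions gives betweenness(1) = 5/4.

5/4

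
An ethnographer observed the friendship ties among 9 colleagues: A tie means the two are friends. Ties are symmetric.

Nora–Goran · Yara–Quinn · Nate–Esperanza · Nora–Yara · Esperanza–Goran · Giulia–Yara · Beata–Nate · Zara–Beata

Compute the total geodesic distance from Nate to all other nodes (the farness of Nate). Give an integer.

Distances from Nate: Beata:1, Esperanza:1, Giulia:5, Goran:2, Nora:3, Quinn:5, Yara:4, Zara:2.
Sum = 1 + 1 + 5 + 2 + 3 + 5 + 4 + 2 = 23.

23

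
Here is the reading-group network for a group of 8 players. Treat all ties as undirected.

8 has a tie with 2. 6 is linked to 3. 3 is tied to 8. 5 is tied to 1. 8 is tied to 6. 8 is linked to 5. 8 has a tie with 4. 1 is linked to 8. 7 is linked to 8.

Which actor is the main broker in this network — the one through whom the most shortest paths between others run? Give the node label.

Unnormalized betweenness of each node: 1:0, 2:0, 3:0, 4:0, 5:0, 6:0, 7:0, 8:19.
8 has the largest value, 19, making it the main broker — the node through which the most shortest paths run.

8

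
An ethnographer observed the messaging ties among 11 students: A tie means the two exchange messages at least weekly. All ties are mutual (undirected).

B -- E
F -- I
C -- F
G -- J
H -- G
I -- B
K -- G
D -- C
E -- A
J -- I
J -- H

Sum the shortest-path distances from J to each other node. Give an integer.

Distances from J: A:4, B:2, C:3, D:4, E:3, F:2, G:1, H:1, I:1, K:2.
Sum = 4 + 2 + 3 + 4 + 3 + 2 + 1 + 1 + 1 + 2 = 23.

23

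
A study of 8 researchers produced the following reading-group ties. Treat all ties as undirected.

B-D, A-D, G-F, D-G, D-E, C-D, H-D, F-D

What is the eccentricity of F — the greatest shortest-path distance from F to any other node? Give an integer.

2

Distances from F: A:2, B:2, C:2, D:1, E:2, G:1, H:2.
The largest is 2 (to C, H, A, E, and B), so the eccentricity of F is 2.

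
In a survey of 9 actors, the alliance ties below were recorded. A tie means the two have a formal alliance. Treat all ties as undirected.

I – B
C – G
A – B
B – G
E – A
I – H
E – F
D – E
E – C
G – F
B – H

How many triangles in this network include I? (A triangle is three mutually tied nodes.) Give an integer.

1

I's neighbors: B and H.
Neighbor pairs that are themselves tied: I–B–H. Each forms one triangle with I, for 1 in total.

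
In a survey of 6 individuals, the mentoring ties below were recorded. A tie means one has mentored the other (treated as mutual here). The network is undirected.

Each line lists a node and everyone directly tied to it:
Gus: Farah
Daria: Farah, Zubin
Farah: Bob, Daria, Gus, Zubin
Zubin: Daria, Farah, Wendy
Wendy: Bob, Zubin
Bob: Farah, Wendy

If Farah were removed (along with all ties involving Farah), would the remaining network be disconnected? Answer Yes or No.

Yes

Removing Farah leaves {Bob, Daria, Wendy, and Zubin} with no path to {Gus}, so the network splits into 2 components. Farah is a cut vertex.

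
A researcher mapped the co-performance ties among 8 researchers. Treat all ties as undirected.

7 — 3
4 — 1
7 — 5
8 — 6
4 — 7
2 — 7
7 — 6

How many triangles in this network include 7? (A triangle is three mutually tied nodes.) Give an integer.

7's neighbors are 2, 3, 4, 5, and 6, but none of them are tied to each other, so no triangle contains 7.

0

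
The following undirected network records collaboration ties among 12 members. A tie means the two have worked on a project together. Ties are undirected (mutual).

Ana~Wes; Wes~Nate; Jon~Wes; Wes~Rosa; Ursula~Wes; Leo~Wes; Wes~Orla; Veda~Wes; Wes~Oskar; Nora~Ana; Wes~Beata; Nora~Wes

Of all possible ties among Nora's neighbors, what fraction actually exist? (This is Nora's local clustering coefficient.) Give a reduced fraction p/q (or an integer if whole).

Nora's neighbors: Ana and Wes (k = 2).
Possible neighbor pairs: C(2,2) = 1. Edges among them: Ana–Wes → e = 1.
Clustering(Nora) = 1/1.

1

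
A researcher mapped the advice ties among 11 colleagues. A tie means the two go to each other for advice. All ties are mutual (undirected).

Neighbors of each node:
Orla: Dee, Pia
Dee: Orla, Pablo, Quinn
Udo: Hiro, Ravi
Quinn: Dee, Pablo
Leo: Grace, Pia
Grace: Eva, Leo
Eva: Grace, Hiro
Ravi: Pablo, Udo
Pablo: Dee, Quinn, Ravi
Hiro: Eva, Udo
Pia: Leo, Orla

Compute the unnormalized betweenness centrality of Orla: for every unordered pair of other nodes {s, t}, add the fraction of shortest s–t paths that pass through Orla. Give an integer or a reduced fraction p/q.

Pairs whose geodesics pass through Orla — Ravi–Pia: 1; Ravi–Leo: 1/2; Pablo–Pia: 1; Pablo–Leo: 1; Pablo–Grace: 1/2; Quinn–Pia: 1; Quinn–Leo: 1; Quinn–Grace: 1; Dee–Pia: 1; Dee–Leo: 1; Dee–Grace: 1; Dee–Eva: 1/2; Pia–Udo: 1/2.
All other pairs contribute 0.
Summing the contributions gives betweenness(Orla) = 11.

11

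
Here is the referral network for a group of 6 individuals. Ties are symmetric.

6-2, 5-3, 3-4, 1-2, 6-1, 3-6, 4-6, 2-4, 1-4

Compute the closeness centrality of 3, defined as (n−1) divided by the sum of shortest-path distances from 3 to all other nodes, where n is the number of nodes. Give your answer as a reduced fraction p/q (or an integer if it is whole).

5/7

Distances from 3: 1:2, 2:2, 4:1, 5:1, 6:1. Sum = 7.
n = 6, so closeness = 5/7.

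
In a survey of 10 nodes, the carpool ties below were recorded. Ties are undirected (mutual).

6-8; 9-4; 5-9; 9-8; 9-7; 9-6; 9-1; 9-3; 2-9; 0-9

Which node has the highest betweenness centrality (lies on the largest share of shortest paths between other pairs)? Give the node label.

9

Unnormalized betweenness of each node: 0:0, 1:0, 2:0, 3:0, 4:0, 5:0, 6:0, 7:0, 8:0, 9:35.
9 has the largest value, 35, making it the main broker — the node through which the most shortest paths run.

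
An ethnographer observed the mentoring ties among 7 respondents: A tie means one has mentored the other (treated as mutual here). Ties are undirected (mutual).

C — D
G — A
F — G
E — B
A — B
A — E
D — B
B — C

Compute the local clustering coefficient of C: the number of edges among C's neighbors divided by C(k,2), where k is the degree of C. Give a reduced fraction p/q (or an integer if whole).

1

C's neighbors: B and D (k = 2).
Possible neighbor pairs: C(2,2) = 1. Edges among them: B–D → e = 1.
Clustering(C) = 1/1.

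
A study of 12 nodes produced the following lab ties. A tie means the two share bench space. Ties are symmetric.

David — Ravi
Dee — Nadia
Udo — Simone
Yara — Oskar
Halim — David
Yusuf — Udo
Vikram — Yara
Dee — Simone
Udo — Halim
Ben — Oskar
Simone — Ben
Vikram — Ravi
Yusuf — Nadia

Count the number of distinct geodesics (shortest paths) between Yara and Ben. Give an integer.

1

The shortest distance is 2, and the only length-2 path is Yara–Oskar–Ben. So there is exactly 1 shortest path.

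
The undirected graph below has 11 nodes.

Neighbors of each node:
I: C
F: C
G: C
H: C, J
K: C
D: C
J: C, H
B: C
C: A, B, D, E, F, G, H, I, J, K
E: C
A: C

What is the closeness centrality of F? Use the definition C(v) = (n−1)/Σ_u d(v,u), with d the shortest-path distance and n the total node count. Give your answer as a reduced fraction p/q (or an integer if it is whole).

10/19

Distances from F: A:2, B:2, C:1, D:2, E:2, G:2, H:2, I:2, J:2, K:2. Sum = 19.
n = 11, so closeness = 10/19.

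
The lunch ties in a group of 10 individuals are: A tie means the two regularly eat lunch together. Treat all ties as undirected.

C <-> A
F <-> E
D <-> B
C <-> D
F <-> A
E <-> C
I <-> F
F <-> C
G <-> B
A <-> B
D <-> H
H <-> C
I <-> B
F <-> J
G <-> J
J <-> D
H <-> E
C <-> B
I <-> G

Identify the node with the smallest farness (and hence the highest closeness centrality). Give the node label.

C

Farness (sum of distances to all others) for each node — A:15, B:13, C:12, D:14, E:16, F:13, G:17, H:17, I:16, J:15.
The smallest farness is 12, for C, so C has the highest closeness.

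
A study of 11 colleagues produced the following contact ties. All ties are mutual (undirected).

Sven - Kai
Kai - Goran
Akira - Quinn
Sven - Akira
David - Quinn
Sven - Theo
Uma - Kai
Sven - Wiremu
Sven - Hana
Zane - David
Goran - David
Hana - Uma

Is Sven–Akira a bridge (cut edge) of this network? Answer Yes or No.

Even without that edge, Sven still reaches Akira via Sven – Kai – Goran – David – Quinn – Akira, so the network stays connected. Not a bridge.

No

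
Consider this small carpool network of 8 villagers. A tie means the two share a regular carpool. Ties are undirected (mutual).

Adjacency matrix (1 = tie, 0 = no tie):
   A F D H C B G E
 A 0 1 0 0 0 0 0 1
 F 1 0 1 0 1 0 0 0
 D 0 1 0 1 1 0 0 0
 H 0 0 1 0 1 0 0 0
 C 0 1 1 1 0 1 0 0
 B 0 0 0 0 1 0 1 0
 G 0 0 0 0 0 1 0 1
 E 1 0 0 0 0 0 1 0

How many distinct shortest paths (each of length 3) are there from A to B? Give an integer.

2

The shortest distance is 3. The length-3 paths are: A–F–C–B; A–E–G–B.
That gives 2 distinct shortest paths.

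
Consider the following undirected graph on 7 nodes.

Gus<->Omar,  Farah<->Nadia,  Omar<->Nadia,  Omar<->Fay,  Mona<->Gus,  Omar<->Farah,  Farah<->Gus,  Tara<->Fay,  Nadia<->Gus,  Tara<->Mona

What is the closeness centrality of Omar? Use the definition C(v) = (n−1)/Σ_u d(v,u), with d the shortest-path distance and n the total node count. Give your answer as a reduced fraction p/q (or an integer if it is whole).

Distances from Omar: Farah:1, Fay:1, Gus:1, Mona:2, Nadia:1, Tara:2. Sum = 8.
n = 7, so closeness = 6/8 = 3/4.

3/4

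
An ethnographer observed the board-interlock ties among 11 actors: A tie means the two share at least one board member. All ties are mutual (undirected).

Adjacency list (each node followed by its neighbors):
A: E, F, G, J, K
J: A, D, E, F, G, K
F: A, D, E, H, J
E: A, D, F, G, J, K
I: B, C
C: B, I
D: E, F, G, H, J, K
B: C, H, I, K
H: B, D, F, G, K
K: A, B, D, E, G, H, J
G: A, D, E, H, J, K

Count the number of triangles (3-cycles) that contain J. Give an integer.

12

J's neighbors: A, D, E, F, G, and K.
Neighbor pairs that are themselves tied: J–A–E; J–A–F; J–A–G; J–A–K; J–D–E; J–D–F; J–D–G; J–D–K; J–E–F; J–E–G; J–E–K; J–G–K. Each forms one triangle with J, for 12 in total.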